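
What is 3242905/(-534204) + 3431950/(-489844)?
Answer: -855469743655/65419156044 ≈ -13.077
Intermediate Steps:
3242905/(-534204) + 3431950/(-489844) = 3242905*(-1/534204) + 3431950*(-1/489844) = -3242905/534204 - 1715975/244922 = -855469743655/65419156044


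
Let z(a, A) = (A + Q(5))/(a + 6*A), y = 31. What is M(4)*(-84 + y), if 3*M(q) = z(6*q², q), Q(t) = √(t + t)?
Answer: -53/90 - 53*√10/360 ≈ -1.0544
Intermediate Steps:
Q(t) = √2*√t (Q(t) = √(2*t) = √2*√t)
z(a, A) = (A + √10)/(a + 6*A) (z(a, A) = (A + √2*√5)/(a + 6*A) = (A + √10)/(a + 6*A))
M(q) = (q + √10)/(3*(6*q + 6*q²)) (M(q) = ((q + √10)/(6*q² + 6*q))/3 = ((q + √10)/(6*q + 6*q²))/3 = (q + √10)/(3*(6*q + 6*q²)))
M(4)*(-84 + y) = ((1/18)*(4 + √10)/(4*(1 + 4)))*(-84 + 31) = ((1/18)*(¼)*(4 + √10)/5)*(-53) = ((1/18)*(¼)*(⅕)*(4 + √10))*(-53) = (1/90 + √10/360)*(-53) = -53/90 - 53*√10/360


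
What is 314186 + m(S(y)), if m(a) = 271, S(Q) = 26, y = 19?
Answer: 314457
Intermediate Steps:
314186 + m(S(y)) = 314186 + 271 = 314457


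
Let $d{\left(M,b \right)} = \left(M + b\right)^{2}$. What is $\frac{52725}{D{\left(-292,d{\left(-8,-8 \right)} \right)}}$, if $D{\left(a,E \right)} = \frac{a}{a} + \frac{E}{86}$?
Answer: $\frac{39775}{3} \approx 13258.0$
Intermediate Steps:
$D{\left(a,E \right)} = 1 + \frac{E}{86}$ ($D{\left(a,E \right)} = 1 + E \frac{1}{86} = 1 + \frac{E}{86}$)
$\frac{52725}{D{\left(-292,d{\left(-8,-8 \right)} \right)}} = \frac{52725}{1 + \frac{\left(-8 - 8\right)^{2}}{86}} = \frac{52725}{1 + \frac{\left(-16\right)^{2}}{86}} = \frac{52725}{1 + \frac{1}{86} \cdot 256} = \frac{52725}{1 + \frac{128}{43}} = \frac{52725}{\frac{171}{43}} = 52725 \cdot \frac{43}{171} = \frac{39775}{3}$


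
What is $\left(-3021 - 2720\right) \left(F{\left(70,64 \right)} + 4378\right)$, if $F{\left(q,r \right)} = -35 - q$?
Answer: $-24531293$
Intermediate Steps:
$\left(-3021 - 2720\right) \left(F{\left(70,64 \right)} + 4378\right) = \left(-3021 - 2720\right) \left(\left(-35 - 70\right) + 4378\right) = - 5741 \left(\left(-35 - 70\right) + 4378\right) = - 5741 \left(-105 + 4378\right) = \left(-5741\right) 4273 = -24531293$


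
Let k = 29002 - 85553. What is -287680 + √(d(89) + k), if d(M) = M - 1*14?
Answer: -287680 + 2*I*√14119 ≈ -2.8768e+5 + 237.65*I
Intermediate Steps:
k = -56551
d(M) = -14 + M (d(M) = M - 14 = -14 + M)
-287680 + √(d(89) + k) = -287680 + √((-14 + 89) - 56551) = -287680 + √(75 - 56551) = -287680 + √(-56476) = -287680 + 2*I*√14119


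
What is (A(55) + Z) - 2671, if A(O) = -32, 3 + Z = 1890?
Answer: -816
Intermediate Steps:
Z = 1887 (Z = -3 + 1890 = 1887)
(A(55) + Z) - 2671 = (-32 + 1887) - 2671 = 1855 - 2671 = -816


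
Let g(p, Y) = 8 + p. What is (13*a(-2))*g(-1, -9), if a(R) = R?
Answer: -182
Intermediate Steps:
(13*a(-2))*g(-1, -9) = (13*(-2))*(8 - 1) = -26*7 = -182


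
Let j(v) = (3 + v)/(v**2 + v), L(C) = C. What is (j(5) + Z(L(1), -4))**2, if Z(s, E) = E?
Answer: 3136/225 ≈ 13.938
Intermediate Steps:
j(v) = (3 + v)/(v + v**2)
(j(5) + Z(L(1), -4))**2 = ((3 + 5)/(5*(1 + 5)) - 4)**2 = ((1/5)*8/6 - 4)**2 = ((1/5)*(1/6)*8 - 4)**2 = (4/15 - 4)**2 = (-56/15)**2 = 3136/225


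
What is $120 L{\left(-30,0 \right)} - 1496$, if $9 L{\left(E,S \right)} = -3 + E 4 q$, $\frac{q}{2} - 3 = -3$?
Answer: $-1536$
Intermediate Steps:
$q = 0$ ($q = 6 + 2 \left(-3\right) = 6 - 6 = 0$)
$L{\left(E,S \right)} = - \frac{1}{3}$ ($L{\left(E,S \right)} = \frac{-3 + E 4 \cdot 0}{9} = \frac{-3 + 4 E 0}{9} = \frac{-3 + 0}{9} = \frac{1}{9} \left(-3\right) = - \frac{1}{3}$)
$120 L{\left(-30,0 \right)} - 1496 = 120 \left(- \frac{1}{3}\right) - 1496 = -40 - 1496 = -1536$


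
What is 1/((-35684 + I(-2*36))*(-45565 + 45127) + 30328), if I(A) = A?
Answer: 1/15691456 ≈ 6.3729e-8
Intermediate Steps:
1/((-35684 + I(-2*36))*(-45565 + 45127) + 30328) = 1/((-35684 - 2*36)*(-45565 + 45127) + 30328) = 1/((-35684 - 72)*(-438) + 30328) = 1/(-35756*(-438) + 30328) = 1/(15661128 + 30328) = 1/15691456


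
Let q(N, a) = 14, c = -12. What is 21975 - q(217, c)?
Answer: 21961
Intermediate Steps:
21975 - q(217, c) = 21975 - 1*14 = 21975 - 14 = 21961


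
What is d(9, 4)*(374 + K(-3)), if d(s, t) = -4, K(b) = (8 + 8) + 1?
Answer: -1564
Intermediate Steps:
K(b) = 17 (K(b) = 16 + 1 = 17)
d(9, 4)*(374 + K(-3)) = -4*(374 + 17) = -4*391 = -1564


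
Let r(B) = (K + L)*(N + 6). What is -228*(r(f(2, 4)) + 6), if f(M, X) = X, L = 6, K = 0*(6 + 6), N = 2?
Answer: -12312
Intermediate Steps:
K = 0 (K = 0*12 = 0)
r(B) = 48 (r(B) = (0 + 6)*(2 + 6) = 6*8 = 48)
-228*(r(f(2, 4)) + 6) = -228*(48 + 6) = -228*54 = -12312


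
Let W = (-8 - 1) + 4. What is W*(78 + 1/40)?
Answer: -3121/8 ≈ -390.13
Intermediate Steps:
W = -5 (W = -9 + 4 = -5)
W*(78 + 1/40) = -5*(78 + 1/40) = -5*3121/40 = -3121/8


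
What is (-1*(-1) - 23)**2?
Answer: 484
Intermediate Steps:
(-1*(-1) - 23)**2 = (1 - 23)**2 = (-22)**2 = 484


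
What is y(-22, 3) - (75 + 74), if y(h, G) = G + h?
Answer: -168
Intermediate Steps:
y(-22, 3) - (75 + 74) = (3 - 22) - (75 + 74) = -19 - 1*149 = -19 - 149 = -168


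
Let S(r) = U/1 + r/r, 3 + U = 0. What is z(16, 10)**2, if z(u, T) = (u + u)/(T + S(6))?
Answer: 16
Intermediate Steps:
U = -3 (U = -3 + 0 = -3)
S(r) = -2 (S(r) = -3/1 + r/r = -3*1 + 1 = -3 + 1 = -2)
z(u, T) = 2*u/(-2 + T) (z(u, T) = (u + u)/(T - 2) = (2*u)/(-2 + T) = 2*u/(-2 + T))
z(16, 10)**2 = (2*16/(-2 + 10))**2 = (2*16/8)**2 = (2*16*(1/8))**2 = 4**2 = 16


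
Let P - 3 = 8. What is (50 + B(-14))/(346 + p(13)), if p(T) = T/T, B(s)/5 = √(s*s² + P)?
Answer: 50/347 + 5*I*√2733/347 ≈ 0.14409 + 0.75329*I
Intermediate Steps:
P = 11 (P = 3 + 8 = 11)
B(s) = 5*√(11 + s³) (B(s) = 5*√(s*s² + 11) = 5*√(s³ + 11) = 5*√(11 + s³))
p(T) = 1
(50 + B(-14))/(346 + p(13)) = (50 + 5*√(11 + (-14)³))/(346 + 1) = (50 + 5*√(11 - 2744))/347 = (50 + 5*√(-2733))*(1/347) = (50 + 5*(I*√2733))*(1/347) = (50 + 5*I*√2733)*(1/347) = 50/347 + 5*I*√2733/347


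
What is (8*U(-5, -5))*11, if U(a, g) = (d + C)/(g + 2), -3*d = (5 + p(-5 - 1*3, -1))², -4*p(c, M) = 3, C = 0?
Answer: 3179/18 ≈ 176.61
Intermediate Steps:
p(c, M) = -¾ (p(c, M) = -¼*3 = -¾)
d = -289/48 (d = -(5 - ¾)²/3 = -(17/4)²/3 = -⅓*289/16 = -289/48 ≈ -6.0208)
U(a, g) = -289/(48*(2 + g)) (U(a, g) = (-289/48 + 0)/(g + 2) = -289/(48*(2 + g)))
(8*U(-5, -5))*11 = (8*(-289/(96 + 48*(-5))))*11 = (8*(-289/(96 - 240)))*11 = (8*(-289/(-144)))*11 = (8*(-289*(-1/144)))*11 = (8*(289/144))*11 = (289/18)*11 = 3179/18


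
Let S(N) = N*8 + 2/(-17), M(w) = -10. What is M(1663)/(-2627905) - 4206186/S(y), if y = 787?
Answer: -2684411023933/4018066745 ≈ -668.08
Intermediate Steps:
S(N) = -2/17 + 8*N (S(N) = 8*N + 2*(-1/17) = 8*N - 2/17 = -2/17 + 8*N)
M(1663)/(-2627905) - 4206186/S(y) = -10/(-2627905) - 4206186/(-2/17 + 8*787) = -10*(-1/2627905) - 4206186/(-2/17 + 6296) = 2/525581 - 4206186/107030/17 = 2/525581 - 4206186*17/107030 = 2/525581 - 35752581/53515 = -2684411023933/4018066745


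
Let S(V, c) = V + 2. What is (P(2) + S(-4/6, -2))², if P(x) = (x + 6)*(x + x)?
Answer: 10000/9 ≈ 1111.1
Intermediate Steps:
S(V, c) = 2 + V
P(x) = 2*x*(6 + x) (P(x) = (6 + x)*(2*x) = 2*x*(6 + x))
(P(2) + S(-4/6, -2))² = (2*2*(6 + 2) + (2 - 4/6))² = (2*2*8 + (2 - 4*⅙))² = (32 + (2 - ⅔))² = (32 + 4/3)² = (100/3)² = 10000/9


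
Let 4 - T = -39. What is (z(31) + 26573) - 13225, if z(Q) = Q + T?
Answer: 13422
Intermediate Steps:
T = 43 (T = 4 - 1*(-39) = 4 + 39 = 43)
z(Q) = 43 + Q (z(Q) = Q + 43 = 43 + Q)
(z(31) + 26573) - 13225 = ((43 + 31) + 26573) - 13225 = (74 + 26573) - 13225 = 26647 - 13225 = 13422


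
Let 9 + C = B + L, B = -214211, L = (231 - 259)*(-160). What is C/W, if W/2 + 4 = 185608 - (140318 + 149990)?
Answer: 52435/52352 ≈ 1.0016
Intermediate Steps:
L = 4480 (L = -28*(-160) = 4480)
W = -209408 (W = -8 + 2*(185608 - (140318 + 149990)) = -8 + 2*(185608 - 1*290308) = -8 + 2*(185608 - 290308) = -8 + 2*(-104700) = -8 - 209400 = -209408)
C = -209740 (C = -9 + (-214211 + 4480) = -9 - 209731 = -209740)
C/W = -209740/(-209408) = -209740*(-1/209408) = 52435/52352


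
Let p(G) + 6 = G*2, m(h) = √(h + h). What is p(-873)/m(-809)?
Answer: 876*I*√1618/809 ≈ 43.556*I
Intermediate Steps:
m(h) = √2*√h (m(h) = √(2*h) = √2*√h)
p(G) = -6 + 2*G (p(G) = -6 + G*2 = -6 + 2*G)
p(-873)/m(-809) = (-6 + 2*(-873))/((√2*√(-809))) = (-6 - 1746)/((√2*(I*√809))) = -1752*(-I*√1618/1618) = -(-876)*I*√1618/809 = 876*I*√1618/809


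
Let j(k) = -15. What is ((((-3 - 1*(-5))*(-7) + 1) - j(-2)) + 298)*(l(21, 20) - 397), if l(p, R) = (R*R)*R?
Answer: 2280900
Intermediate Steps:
l(p, R) = R**3 (l(p, R) = R**2*R = R**3)
((((-3 - 1*(-5))*(-7) + 1) - j(-2)) + 298)*(l(21, 20) - 397) = ((((-3 - 1*(-5))*(-7) + 1) - 1*(-15)) + 298)*(20**3 - 397) = ((((-3 + 5)*(-7) + 1) + 15) + 298)*(8000 - 397) = (((2*(-7) + 1) + 15) + 298)*7603 = (((-14 + 1) + 15) + 298)*7603 = ((-13 + 15) + 298)*7603 = (2 + 298)*7603 = 300*7603 = 2280900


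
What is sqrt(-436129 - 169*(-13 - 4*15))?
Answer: 36*I*sqrt(327) ≈ 650.99*I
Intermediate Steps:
sqrt(-436129 - 169*(-13 - 4*15)) = sqrt(-436129 - 169*(-13 - 60)) = sqrt(-436129 - 169*(-73)) = sqrt(-436129 + 12337) = sqrt(-423792) = 36*I*sqrt(327)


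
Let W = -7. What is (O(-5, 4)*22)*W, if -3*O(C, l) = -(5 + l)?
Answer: -462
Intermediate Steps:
O(C, l) = 5/3 + l/3 (O(C, l) = -(-1)*(5 + l)/3 = -(-5 - l)/3 = 5/3 + l/3)
(O(-5, 4)*22)*W = ((5/3 + (⅓)*4)*22)*(-7) = ((5/3 + 4/3)*22)*(-7) = (3*22)*(-7) = 66*(-7) = -462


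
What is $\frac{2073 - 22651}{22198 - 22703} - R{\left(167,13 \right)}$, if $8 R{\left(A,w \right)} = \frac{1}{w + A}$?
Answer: $\frac{5926363}{145440} \approx 40.748$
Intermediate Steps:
$R{\left(A,w \right)} = \frac{1}{8 \left(A + w\right)}$ ($R{\left(A,w \right)} = \frac{1}{8 \left(w + A\right)} = \frac{1}{8 \left(A + w\right)}$)
$\frac{2073 - 22651}{22198 - 22703} - R{\left(167,13 \right)} = \frac{2073 - 22651}{22198 - 22703} - \frac{1}{8 \left(167 + 13\right)} = - \frac{20578}{-505} - \frac{1}{8 \cdot 180} = \left(-20578\right) \left(- \frac{1}{505}\right) - \frac{1}{8} \cdot \frac{1}{180} = \frac{20578}{505} - \frac{1}{1440} = \frac{5926363}{145440}$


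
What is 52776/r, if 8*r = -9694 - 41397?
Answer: -422208/51091 ≈ -8.2638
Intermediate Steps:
r = -51091/8 (r = (-9694 - 41397)/8 = (1/8)*(-51091) = -51091/8 ≈ -6386.4)
52776/r = 52776/(-51091/8) = 52776*(-8/51091) = -422208/51091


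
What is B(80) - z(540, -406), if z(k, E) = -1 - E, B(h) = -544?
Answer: -949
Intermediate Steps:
B(80) - z(540, -406) = -544 - (-1 - 1*(-406)) = -544 - (-1 + 406) = -544 - 1*405 = -544 - 405 = -949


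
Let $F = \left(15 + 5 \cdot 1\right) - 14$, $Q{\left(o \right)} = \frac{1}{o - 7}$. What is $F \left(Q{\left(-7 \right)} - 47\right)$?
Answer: $- \frac{1977}{7} \approx -282.43$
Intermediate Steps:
$Q{\left(o \right)} = \frac{1}{-7 + o}$
$F = 6$ ($F = \left(15 + 5\right) - 14 = 20 - 14 = 6$)
$F \left(Q{\left(-7 \right)} - 47\right) = 6 \left(\frac{1}{-7 - 7} - 47\right) = 6 \left(\frac{1}{-14} - 47\right) = 6 \left(- \frac{1}{14} - 47\right) = 6 \left(- \frac{659}{14}\right) = - \frac{1977}{7}$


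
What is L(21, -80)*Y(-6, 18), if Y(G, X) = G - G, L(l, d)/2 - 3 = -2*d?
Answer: 0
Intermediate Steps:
L(l, d) = 6 - 4*d (L(l, d) = 6 + 2*(-2*d) = 6 - 4*d)
Y(G, X) = 0
L(21, -80)*Y(-6, 18) = (6 - 4*(-80))*0 = (6 + 320)*0 = 326*0 = 0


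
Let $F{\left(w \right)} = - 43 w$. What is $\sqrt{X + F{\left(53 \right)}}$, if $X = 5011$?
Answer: $2 \sqrt{683} \approx 52.269$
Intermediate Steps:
$\sqrt{X + F{\left(53 \right)}} = \sqrt{5011 - 2279} = \sqrt{2732} = 2 \sqrt{683}$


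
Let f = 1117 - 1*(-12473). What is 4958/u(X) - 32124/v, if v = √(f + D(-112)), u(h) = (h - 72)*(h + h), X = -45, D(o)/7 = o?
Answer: 2479/5265 - 16062*√12806/6403 ≈ -283.40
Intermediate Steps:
D(o) = 7*o
f = 13590 (f = 1117 + 12473 = 13590)
u(h) = 2*h*(-72 + h) (u(h) = (-72 + h)*(2*h) = 2*h*(-72 + h))
v = √12806 (v = √(13590 + 7*(-112)) = √(13590 - 784) = √12806 ≈ 113.16)
4958/u(X) - 32124/v = 4958/((2*(-45)*(-72 - 45))) - 32124*√12806/12806 = 4958/((2*(-45)*(-117))) - 16062*√12806/6403 = 4958/10530 - 16062*√12806/6403 = 4958*(1/10530) - 16062*√12806/6403 = 2479/5265 - 16062*√12806/6403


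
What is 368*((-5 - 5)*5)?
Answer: -18400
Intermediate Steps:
368*((-5 - 5)*5) = 368*(-10*5) = 368*(-50) = -18400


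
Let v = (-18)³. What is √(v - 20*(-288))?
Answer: 6*I*√2 ≈ 8.4853*I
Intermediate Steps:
v = -5832
√(v - 20*(-288)) = √(-5832 - 20*(-288)) = √(-5832 + 5760) = √(-72) = 6*I*√2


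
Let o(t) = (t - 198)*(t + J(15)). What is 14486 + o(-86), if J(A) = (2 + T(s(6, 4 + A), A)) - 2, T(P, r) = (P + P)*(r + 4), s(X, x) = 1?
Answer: 28118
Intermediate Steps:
T(P, r) = 2*P*(4 + r) (T(P, r) = (2*P)*(4 + r) = 2*P*(4 + r))
J(A) = 8 + 2*A (J(A) = (2 + 2*1*(4 + A)) - 2 = (2 + (8 + 2*A)) - 2 = (10 + 2*A) - 2 = 8 + 2*A)
o(t) = (-198 + t)*(38 + t) (o(t) = (t - 198)*(t + (8 + 2*15)) = (-198 + t)*(t + (8 + 30)) = (-198 + t)*(t + 38) = (-198 + t)*(38 + t))
14486 + o(-86) = 14486 + (-7524 + (-86)**2 - 160*(-86)) = 14486 + (-7524 + 7396 + 13760) = 14486 + 13632 = 28118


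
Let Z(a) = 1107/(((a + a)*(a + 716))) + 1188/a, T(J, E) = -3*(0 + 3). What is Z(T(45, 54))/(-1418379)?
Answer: 62257/668529302 ≈ 9.3125e-5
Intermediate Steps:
T(J, E) = -9 (T(J, E) = -3*3 = -9)
Z(a) = 1188/a + 1107/(2*a*(716 + a)) (Z(a) = 1107/(((2*a)*(716 + a))) + 1188/a = 1107/((2*a*(716 + a))) + 1188/a = 1107*(1/(2*a*(716 + a))) + 1188/a = 1107/(2*a*(716 + a)) + 1188/a = 1188/a + 1107/(2*a*(716 + a)))
Z(T(45, 54))/(-1418379) = ((27/2)*(63049 + 88*(-9))/(-9*(716 - 9)))/(-1418379) = ((27/2)*(-1/9)*(63049 - 792)/707)*(-1/1418379) = ((27/2)*(-1/9)*(1/707)*62257)*(-1/1418379) = -186771/1414*(-1/1418379) = 62257/668529302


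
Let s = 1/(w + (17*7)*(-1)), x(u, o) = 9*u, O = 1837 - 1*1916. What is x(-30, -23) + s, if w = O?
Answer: -53461/198 ≈ -270.00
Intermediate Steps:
O = -79 (O = 1837 - 1916 = -79)
w = -79
s = -1/198 (s = 1/(-79 + (17*7)*(-1)) = 1/(-79 + 119*(-1)) = 1/(-79 - 119) = 1/(-198) = -1/198 ≈ -0.0050505)
x(-30, -23) + s = 9*(-30) - 1/198 = -270 - 1/198 = -53461/198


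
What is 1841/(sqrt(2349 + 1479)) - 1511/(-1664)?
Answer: 1511/1664 + 1841*sqrt(957)/1914 ≈ 30.664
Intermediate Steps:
1841/(sqrt(2349 + 1479)) - 1511/(-1664) = 1841/(sqrt(3828)) - 1511*(-1/1664) = 1841/((2*sqrt(957))) + 1511/1664 = 1841*(sqrt(957)/1914) + 1511/1664 = 1841*sqrt(957)/1914 + 1511/1664 = 1511/1664 + 1841*sqrt(957)/1914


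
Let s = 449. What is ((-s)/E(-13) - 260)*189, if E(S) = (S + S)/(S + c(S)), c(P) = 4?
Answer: -2041389/26 ≈ -78515.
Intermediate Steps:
E(S) = 2*S/(4 + S) (E(S) = (S + S)/(S + 4) = (2*S)/(4 + S) = 2*S/(4 + S))
((-s)/E(-13) - 260)*189 = ((-1*449)/((2*(-13)/(4 - 13))) - 260)*189 = (-449/(2*(-13)/(-9)) - 260)*189 = (-449/(2*(-13)*(-⅑)) - 260)*189 = (-449/26/9 - 260)*189 = (-449*9/26 - 260)*189 = (-4041/26 - 260)*189 = -10801/26*189 = -2041389/26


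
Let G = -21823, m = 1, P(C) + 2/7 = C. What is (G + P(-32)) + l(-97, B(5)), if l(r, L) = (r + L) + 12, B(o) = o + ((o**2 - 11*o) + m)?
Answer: -153750/7 ≈ -21964.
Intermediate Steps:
P(C) = -2/7 + C
B(o) = 1 + o**2 - 10*o (B(o) = o + ((o**2 - 11*o) + 1) = o + (1 + o**2 - 11*o) = 1 + o**2 - 10*o)
l(r, L) = 12 + L + r (l(r, L) = (L + r) + 12 = 12 + L + r)
(G + P(-32)) + l(-97, B(5)) = (-21823 + (-2/7 - 32)) + (12 + (1 + 5**2 - 10*5) - 97) = (-21823 - 226/7) + (12 + (1 + 25 - 50) - 97) = -152987/7 + (12 - 24 - 97) = -152987/7 - 109 = -153750/7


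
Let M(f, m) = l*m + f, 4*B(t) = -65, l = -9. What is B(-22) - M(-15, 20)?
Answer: 715/4 ≈ 178.75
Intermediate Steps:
B(t) = -65/4 (B(t) = (¼)*(-65) = -65/4)
M(f, m) = f - 9*m (M(f, m) = -9*m + f = f - 9*m)
B(-22) - M(-15, 20) = -65/4 - (-15 - 9*20) = -65/4 - (-15 - 180) = -65/4 - 1*(-195) = -65/4 + 195 = 715/4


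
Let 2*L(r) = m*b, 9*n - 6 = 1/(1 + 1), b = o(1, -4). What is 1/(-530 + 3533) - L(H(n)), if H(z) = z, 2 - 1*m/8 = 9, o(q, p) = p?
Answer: -336335/3003 ≈ -112.00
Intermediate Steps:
b = -4
m = -56 (m = 16 - 8*9 = 16 - 72 = -56)
n = 13/18 (n = 2/3 + 1/(9*(1 + 1)) = 2/3 + (1/9)/2 = 2/3 + (1/9)*(1/2) = 2/3 + 1/18 = 13/18 ≈ 0.72222)
L(r) = 112 (L(r) = (-56*(-4))/2 = (1/2)*224 = 112)
1/(-530 + 3533) - L(H(n)) = 1/(-530 + 3533) - 1*112 = 1/3003 - 112 = -336335/3003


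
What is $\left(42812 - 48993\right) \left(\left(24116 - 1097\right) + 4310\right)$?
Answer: $-168920549$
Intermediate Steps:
$\left(42812 - 48993\right) \left(\left(24116 - 1097\right) + 4310\right) = - 6181 \left(23019 + 4310\right) = \left(-6181\right) 27329 = -168920549$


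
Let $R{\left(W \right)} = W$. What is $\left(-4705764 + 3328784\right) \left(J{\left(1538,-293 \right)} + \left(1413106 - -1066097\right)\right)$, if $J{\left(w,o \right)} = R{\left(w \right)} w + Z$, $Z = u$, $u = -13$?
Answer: $-6670964125320$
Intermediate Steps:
$Z = -13$
$J{\left(w,o \right)} = -13 + w^{2}$ ($J{\left(w,o \right)} = w w - 13 = w^{2} - 13 = -13 + w^{2}$)
$\left(-4705764 + 3328784\right) \left(J{\left(1538,-293 \right)} + \left(1413106 - -1066097\right)\right) = \left(-4705764 + 3328784\right) \left(\left(-13 + 1538^{2}\right) + \left(1413106 - -1066097\right)\right) = - 1376980 \left(\left(-13 + 2365444\right) + \left(1413106 + 1066097\right)\right) = - 1376980 \left(2365431 + 2479203\right) = \left(-1376980\right) 4844634 = -6670964125320$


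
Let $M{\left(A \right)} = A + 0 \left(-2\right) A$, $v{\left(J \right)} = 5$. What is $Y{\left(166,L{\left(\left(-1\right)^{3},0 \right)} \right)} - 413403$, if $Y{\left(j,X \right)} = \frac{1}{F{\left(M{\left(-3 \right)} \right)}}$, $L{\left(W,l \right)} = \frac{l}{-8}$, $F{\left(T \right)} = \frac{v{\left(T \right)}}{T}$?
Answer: $- \frac{2067018}{5} \approx -4.134 \cdot 10^{5}$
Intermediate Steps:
$M{\left(A \right)} = A$ ($M{\left(A \right)} = A + 0 A = A + 0 = A$)
$F{\left(T \right)} = \frac{5}{T}$
$L{\left(W,l \right)} = - \frac{l}{8}$ ($L{\left(W,l \right)} = l \left(- \frac{1}{8}\right) = - \frac{l}{8}$)
$Y{\left(j,X \right)} = - \frac{3}{5}$ ($Y{\left(j,X \right)} = \frac{1}{5 \frac{1}{-3}} = \frac{1}{5 \left(- \frac{1}{3}\right)} = \frac{1}{- \frac{5}{3}} = - \frac{3}{5}$)
$Y{\left(166,L{\left(\left(-1\right)^{3},0 \right)} \right)} - 413403 = - \frac{3}{5} - 413403 = - \frac{2067018}{5}$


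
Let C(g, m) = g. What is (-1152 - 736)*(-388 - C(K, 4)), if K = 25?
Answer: 779744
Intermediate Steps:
(-1152 - 736)*(-388 - C(K, 4)) = (-1152 - 736)*(-388 - 1*25) = -1888*(-388 - 25) = -1888*(-413) = 779744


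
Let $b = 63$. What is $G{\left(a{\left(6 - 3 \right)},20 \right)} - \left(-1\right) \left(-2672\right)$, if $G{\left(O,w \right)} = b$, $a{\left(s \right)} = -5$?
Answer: $-2609$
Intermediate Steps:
$G{\left(O,w \right)} = 63$
$G{\left(a{\left(6 - 3 \right)},20 \right)} - \left(-1\right) \left(-2672\right) = 63 - \left(-1\right) \left(-2672\right) = 63 - 2672 = -2609$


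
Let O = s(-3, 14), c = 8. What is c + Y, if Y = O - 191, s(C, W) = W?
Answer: -169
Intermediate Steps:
O = 14
Y = -177 (Y = 14 - 191 = -177)
c + Y = 8 - 177 = -169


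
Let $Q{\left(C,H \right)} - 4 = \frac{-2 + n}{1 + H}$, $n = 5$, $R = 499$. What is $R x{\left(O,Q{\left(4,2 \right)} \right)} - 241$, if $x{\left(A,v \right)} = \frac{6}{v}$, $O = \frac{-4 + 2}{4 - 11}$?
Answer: $\frac{1789}{5} \approx 357.8$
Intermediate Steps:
$O = \frac{2}{7}$ ($O = - \frac{2}{-7} = \left(-2\right) \left(- \frac{1}{7}\right) = \frac{2}{7} \approx 0.28571$)
$Q{\left(C,H \right)} = 4 + \frac{3}{1 + H}$ ($Q{\left(C,H \right)} = 4 + \frac{-2 + 5}{1 + H} = 4 + \frac{3}{1 + H}$)
$R x{\left(O,Q{\left(4,2 \right)} \right)} - 241 = 499 \frac{6}{\frac{1}{1 + 2} \left(7 + 4 \cdot 2\right)} - 241 = 499 \frac{6}{\frac{1}{3} \left(7 + 8\right)} - 241 = 499 \frac{6}{\frac{1}{3} \cdot 15} - 241 = 499 \cdot \frac{6}{5} - 241 = \frac{2994}{5} - 241 = \frac{1789}{5}$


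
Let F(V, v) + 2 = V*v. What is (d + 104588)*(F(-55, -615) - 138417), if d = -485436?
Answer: 39834415712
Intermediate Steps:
F(V, v) = -2 + V*v
(d + 104588)*(F(-55, -615) - 138417) = (-485436 + 104588)*((-2 - 55*(-615)) - 138417) = -380848*((-2 + 33825) - 138417) = -380848*(33823 - 138417) = -380848*(-104594) = 39834415712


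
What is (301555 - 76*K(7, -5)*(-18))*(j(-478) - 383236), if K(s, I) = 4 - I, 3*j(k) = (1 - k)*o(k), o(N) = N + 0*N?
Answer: -432719016890/3 ≈ -1.4424e+11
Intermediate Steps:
o(N) = N (o(N) = N + 0 = N)
j(k) = k*(1 - k)/3 (j(k) = ((1 - k)*k)/3 = (k*(1 - k))/3 = k*(1 - k)/3)
(301555 - 76*K(7, -5)*(-18))*(j(-478) - 383236) = (301555 - 76*(4 - 1*(-5))*(-18))*((⅓)*(-478)*(1 - 1*(-478)) - 383236) = (301555 - 76*(4 + 5)*(-18))*((⅓)*(-478)*(1 + 478) - 383236) = (301555 - 76*9*(-18))*((⅓)*(-478)*479 - 383236) = (301555 - 684*(-18))*(-228962/3 - 383236) = (301555 + 12312)*(-1378670/3) = 313867*(-1378670/3) = -432719016890/3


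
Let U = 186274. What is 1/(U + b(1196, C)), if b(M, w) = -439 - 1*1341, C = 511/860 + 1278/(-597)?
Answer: 1/184494 ≈ 5.4202e-6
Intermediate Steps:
C = -264671/171140 (C = 511*(1/860) + 1278*(-1/597) = 511/860 - 426/199 = -264671/171140 ≈ -1.5465)
b(M, w) = -1780 (b(M, w) = -439 - 1341 = -1780)
1/(U + b(1196, C)) = 1/(186274 - 1780) = 1/184494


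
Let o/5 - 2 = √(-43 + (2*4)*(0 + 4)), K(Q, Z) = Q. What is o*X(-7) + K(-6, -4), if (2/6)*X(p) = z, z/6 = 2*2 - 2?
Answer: 354 + 180*I*√11 ≈ 354.0 + 596.99*I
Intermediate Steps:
z = 12 (z = 6*(2*2 - 2) = 6*(4 - 2) = 6*2 = 12)
X(p) = 36 (X(p) = 3*12 = 36)
o = 10 + 5*I*√11 (o = 10 + 5*√(-43 + (2*4)*(0 + 4)) = 10 + 5*√(-43 + 8*4) = 10 + 5*√(-43 + 32) = 10 + 5*√(-11) = 10 + 5*(I*√11) = 10 + 5*I*√11 ≈ 10.0 + 16.583*I)
o*X(-7) + K(-6, -4) = (10 + 5*I*√11)*36 - 6 = (360 + 180*I*√11) - 6 = 354 + 180*I*√11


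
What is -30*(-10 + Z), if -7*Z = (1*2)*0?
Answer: 300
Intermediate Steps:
Z = 0 (Z = -1*2*0/7 = -2*0/7 = -1/7*0 = 0)
-30*(-10 + Z) = -30*(-10 + 0) = -30*(-10) = 300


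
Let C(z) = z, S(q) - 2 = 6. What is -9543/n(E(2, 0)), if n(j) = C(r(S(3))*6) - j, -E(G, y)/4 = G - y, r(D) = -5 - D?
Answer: 9543/70 ≈ 136.33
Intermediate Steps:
S(q) = 8 (S(q) = 2 + 6 = 8)
E(G, y) = -4*G + 4*y (E(G, y) = -4*(G - y) = -4*G + 4*y)
n(j) = -78 - j (n(j) = (-5 - 1*8)*6 - j = (-5 - 8)*6 - j = -13*6 - j = -78 - j)
-9543/n(E(2, 0)) = -9543/(-78 - (-4*2 + 4*0)) = -9543/(-78 - (-8 + 0)) = -9543/(-78 - 1*(-8)) = -9543/(-78 + 8) = -9543/(-70) = -9543*(-1/70) = 9543/70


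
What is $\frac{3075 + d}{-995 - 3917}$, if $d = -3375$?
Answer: $\frac{75}{1228} \approx 0.061075$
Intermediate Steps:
$\frac{3075 + d}{-995 - 3917} = \frac{3075 - 3375}{-995 - 3917} = - \frac{300}{-4912} = \left(-300\right) \left(- \frac{1}{4912}\right) = \frac{75}{1228}$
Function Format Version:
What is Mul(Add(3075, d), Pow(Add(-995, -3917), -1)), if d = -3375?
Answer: Rational(75, 1228) ≈ 0.061075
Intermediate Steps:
Mul(Add(3075, d), Pow(Add(-995, -3917), -1)) = Mul(Add(3075, -3375), Pow(Add(-995, -3917), -1)) = Mul(-300, Pow(-4912, -1)) = Mul(-300, Rational(-1, 4912)) = Rational(75, 1228)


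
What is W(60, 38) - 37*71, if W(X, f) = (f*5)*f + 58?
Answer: 4651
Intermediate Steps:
W(X, f) = 58 + 5*f² (W(X, f) = (5*f)*f + 58 = 5*f² + 58 = 58 + 5*f²)
W(60, 38) - 37*71 = (58 + 5*38²) - 37*71 = (58 + 5*1444) - 1*2627 = (58 + 7220) - 2627 = 7278 - 2627 = 4651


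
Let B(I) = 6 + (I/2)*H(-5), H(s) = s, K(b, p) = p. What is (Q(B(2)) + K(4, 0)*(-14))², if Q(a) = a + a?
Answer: 4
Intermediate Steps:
B(I) = 6 - 5*I/2 (B(I) = 6 + (I/2)*(-5) = 6 - 5*I/2)
Q(a) = 2*a
(Q(B(2)) + K(4, 0)*(-14))² = (2*(6 - 5/2*2) + 0*(-14))² = (2*(6 - 5) + 0)² = (2*1 + 0)² = (2 + 0)² = 2² = 4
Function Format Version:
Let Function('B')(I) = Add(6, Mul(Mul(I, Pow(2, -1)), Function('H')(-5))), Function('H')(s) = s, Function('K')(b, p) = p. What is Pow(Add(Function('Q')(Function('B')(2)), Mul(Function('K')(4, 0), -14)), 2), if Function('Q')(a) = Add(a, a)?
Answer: 4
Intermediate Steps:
Function('B')(I) = Add(6, Mul(Rational(-5, 2), I)) (Function('B')(I) = Add(6, Mul(Mul(I, Pow(2, -1)), -5)) = Add(6, Mul(Mul(I, Rational(1, 2)), -5)) = Add(6, Mul(Mul(Rational(1, 2), I), -5)) = Add(6, Mul(Rational(-5, 2), I)))
Function('Q')(a) = Mul(2, a)
Pow(Add(Function('Q')(Function('B')(2)), Mul(Function('K')(4, 0), -14)), 2) = Pow(Add(Mul(2, Add(6, Mul(Rational(-5, 2), 2))), Mul(0, -14)), 2) = Pow(Add(Mul(2, Add(6, -5)), 0), 2) = Pow(Add(Mul(2, 1), 0), 2) = Pow(Add(2, 0), 2) = Pow(2, 2) = 4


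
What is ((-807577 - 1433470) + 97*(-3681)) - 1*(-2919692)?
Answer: 321588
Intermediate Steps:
((-807577 - 1433470) + 97*(-3681)) - 1*(-2919692) = (-2241047 - 357057) + 2919692 = -2598104 + 2919692 = 321588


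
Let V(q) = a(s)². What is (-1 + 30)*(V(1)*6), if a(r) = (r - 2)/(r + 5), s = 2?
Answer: 0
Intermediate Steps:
a(r) = (-2 + r)/(5 + r)
V(q) = 0 (V(q) = ((-2 + 2)/(5 + 2))² = (0/7)² = ((⅐)*0)² = 0² = 0)
(-1 + 30)*(V(1)*6) = (-1 + 30)*(0*6) = 29*0 = 0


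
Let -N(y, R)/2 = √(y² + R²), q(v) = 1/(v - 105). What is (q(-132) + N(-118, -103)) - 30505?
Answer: -7229686/237 - 2*√24533 ≈ -30818.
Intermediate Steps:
q(v) = 1/(-105 + v)
N(y, R) = -2*√(R² + y²) (N(y, R) = -2*√(y² + R²) = -2*√(R² + y²))
(q(-132) + N(-118, -103)) - 30505 = (1/(-105 - 132) - 2*√((-103)² + (-118)²)) - 30505 = (1/(-237) - 2*√(10609 + 13924)) - 30505 = (-1/237 - 2*√24533) - 30505 = -7229686/237 - 2*√24533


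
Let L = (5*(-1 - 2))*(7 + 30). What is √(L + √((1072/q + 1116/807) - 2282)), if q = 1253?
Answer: √(-63052118793195 + 337057*I*√258997831176630)/337057 ≈ 1.0124 + 23.58*I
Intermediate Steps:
L = -555 (L = (5*(-3))*37 = -15*37 = -555)
√(L + √((1072/q + 1116/807) - 2282)) = √(-555 + √((1072/1253 + 1116/807) - 2282)) = √(-555 + √((1072*(1/1253) + 1116*(1/807)) - 2282)) = √(-555 + √((1072/1253 + 372/269) - 2282)) = √(-555 + √(754484/337057 - 2282)) = √(-555 + √(-768409590/337057)) = √(-555 + I*√258997831176630/337057)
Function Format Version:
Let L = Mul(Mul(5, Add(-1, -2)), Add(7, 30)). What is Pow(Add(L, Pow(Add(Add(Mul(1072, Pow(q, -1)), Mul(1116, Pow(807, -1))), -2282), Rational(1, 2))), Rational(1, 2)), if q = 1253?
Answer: Mul(Rational(1, 337057), Pow(Add(-63052118793195, Mul(337057, I, Pow(258997831176630, Rational(1, 2)))), Rational(1, 2))) ≈ Add(1.0124, Mul(23.580, I))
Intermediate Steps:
L = -555 (L = Mul(Mul(5, -3), 37) = Mul(-15, 37) = -555)
Pow(Add(L, Pow(Add(Add(Mul(1072, Pow(q, -1)), Mul(1116, Pow(807, -1))), -2282), Rational(1, 2))), Rational(1, 2)) = Pow(Add(-555, Pow(Add(Add(Mul(1072, Pow(1253, -1)), Mul(1116, Pow(807, -1))), -2282), Rational(1, 2))), Rational(1, 2)) = Pow(Add(-555, Pow(Add(Add(Mul(1072, Rational(1, 1253)), Mul(1116, Rational(1, 807))), -2282), Rational(1, 2))), Rational(1, 2)) = Pow(Add(-555, Pow(Add(Add(Rational(1072, 1253), Rational(372, 269)), -2282), Rational(1, 2))), Rational(1, 2)) = Pow(Add(-555, Pow(Add(Rational(754484, 337057), -2282), Rational(1, 2))), Rational(1, 2)) = Pow(Add(-555, Pow(Rational(-768409590, 337057), Rational(1, 2))), Rational(1, 2)) = Pow(Add(-555, Mul(Rational(1, 337057), I, Pow(258997831176630, Rational(1, 2)))), Rational(1, 2))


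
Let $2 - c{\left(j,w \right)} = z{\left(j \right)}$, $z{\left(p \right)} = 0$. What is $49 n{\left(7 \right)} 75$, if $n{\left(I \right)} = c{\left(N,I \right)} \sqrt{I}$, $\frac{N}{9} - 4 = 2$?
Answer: $7350 \sqrt{7} \approx 19446.0$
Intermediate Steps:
$N = 54$ ($N = 36 + 9 \cdot 2 = 36 + 18 = 54$)
$c{\left(j,w \right)} = 2$ ($c{\left(j,w \right)} = 2 - 0 = 2 + 0 = 2$)
$n{\left(I \right)} = 2 \sqrt{I}$
$49 n{\left(7 \right)} 75 = 49 \cdot 2 \sqrt{7} \cdot 75 = 98 \sqrt{7} \cdot 75 = 7350 \sqrt{7}$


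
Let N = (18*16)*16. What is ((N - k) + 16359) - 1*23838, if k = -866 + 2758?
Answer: -4763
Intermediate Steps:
k = 1892
N = 4608 (N = 288*16 = 4608)
((N - k) + 16359) - 1*23838 = ((4608 - 1*1892) + 16359) - 1*23838 = ((4608 - 1892) + 16359) - 23838 = (2716 + 16359) - 23838 = 19075 - 23838 = -4763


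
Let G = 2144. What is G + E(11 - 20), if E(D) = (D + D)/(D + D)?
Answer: 2145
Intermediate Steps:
E(D) = 1 (E(D) = (2*D)/((2*D)) = (2*D)*(1/(2*D)) = 1)
G + E(11 - 20) = 2144 + 1 = 2145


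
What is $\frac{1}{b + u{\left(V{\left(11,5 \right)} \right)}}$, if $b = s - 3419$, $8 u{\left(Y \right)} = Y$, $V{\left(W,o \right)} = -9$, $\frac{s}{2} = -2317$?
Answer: $- \frac{8}{64433} \approx -0.00012416$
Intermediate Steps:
$s = -4634$ ($s = 2 \left(-2317\right) = -4634$)
$u{\left(Y \right)} = \frac{Y}{8}$
$b = -8053$ ($b = -4634 - 3419 = -8053$)
$\frac{1}{b + u{\left(V{\left(11,5 \right)} \right)}} = \frac{1}{-8053 + \frac{1}{8} \left(-9\right)} = \frac{1}{-8053 - \frac{9}{8}} = \frac{1}{- \frac{64433}{8}} = - \frac{8}{64433}$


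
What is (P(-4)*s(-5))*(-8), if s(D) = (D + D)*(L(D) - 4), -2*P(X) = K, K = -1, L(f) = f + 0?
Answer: -360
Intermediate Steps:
L(f) = f
P(X) = 1/2 (P(X) = -1/2*(-1) = 1/2)
s(D) = 2*D*(-4 + D) (s(D) = (D + D)*(D - 4) = (2*D)*(-4 + D) = 2*D*(-4 + D))
(P(-4)*s(-5))*(-8) = ((2*(-5)*(-4 - 5))/2)*(-8) = ((2*(-5)*(-9))/2)*(-8) = ((1/2)*90)*(-8) = 45*(-8) = -360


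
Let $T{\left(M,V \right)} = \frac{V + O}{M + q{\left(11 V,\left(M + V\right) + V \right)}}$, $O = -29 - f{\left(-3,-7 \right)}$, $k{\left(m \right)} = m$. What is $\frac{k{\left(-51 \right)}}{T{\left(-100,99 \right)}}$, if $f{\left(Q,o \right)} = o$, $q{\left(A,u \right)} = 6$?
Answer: $\frac{4794}{77} \approx 62.26$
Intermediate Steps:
$O = -22$ ($O = -29 - -7 = -29 + 7 = -22$)
$T{\left(M,V \right)} = \frac{-22 + V}{6 + M}$ ($T{\left(M,V \right)} = \frac{V - 22}{M + 6} = \frac{-22 + V}{6 + M}$)
$\frac{k{\left(-51 \right)}}{T{\left(-100,99 \right)}} = - \frac{51}{\frac{1}{6 - 100} \left(-22 + 99\right)} = - \frac{51}{\frac{1}{-94} \cdot 77} = - \frac{51}{\left(- \frac{1}{94}\right) 77} = - \frac{51}{- \frac{77}{94}} = \left(-51\right) \left(- \frac{94}{77}\right) = \frac{4794}{77}$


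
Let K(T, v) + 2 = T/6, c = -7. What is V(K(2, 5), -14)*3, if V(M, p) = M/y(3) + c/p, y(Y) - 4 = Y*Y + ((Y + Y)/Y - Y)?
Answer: 13/12 ≈ 1.0833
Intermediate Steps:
K(T, v) = -2 + T/6
y(Y) = 6 + Y**2 - Y (y(Y) = 4 + (Y*Y + ((Y + Y)/Y - Y)) = 4 + (Y**2 + ((2*Y)/Y - Y)) = 4 + (Y**2 + (2 - Y)) = 4 + (2 + Y**2 - Y) = 6 + Y**2 - Y)
V(M, p) = -7/p + M/12 (V(M, p) = M/(6 + 3**2 - 1*3) - 7/p = M/(6 + 9 - 3) - 7/p = M/12 - 7/p = -7/p + M/12)
V(K(2, 5), -14)*3 = (-7/(-14) + (-2 + (1/6)*2)/12)*3 = (-7*(-1/14) + (-2 + 1/3)/12)*3 = (1/2 + (1/12)*(-5/3))*3 = (1/2 - 5/36)*3 = (13/36)*3 = 13/12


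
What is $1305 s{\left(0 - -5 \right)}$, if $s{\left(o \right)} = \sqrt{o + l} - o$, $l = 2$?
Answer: $-6525 + 1305 \sqrt{7} \approx -3072.3$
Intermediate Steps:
$s{\left(o \right)} = \sqrt{2 + o} - o$ ($s{\left(o \right)} = \sqrt{o + 2} - o = \sqrt{2 + o} - o$)
$1305 s{\left(0 - -5 \right)} = 1305 \left(\sqrt{2 + \left(0 - -5\right)} - \left(0 - -5\right)\right) = 1305 \left(\sqrt{2 + \left(0 + 5\right)} - \left(0 + 5\right)\right) = 1305 \left(\sqrt{2 + 5} - 5\right) = 1305 \left(\sqrt{7} - 5\right) = 1305 \left(-5 + \sqrt{7}\right) = -6525 + 1305 \sqrt{7}$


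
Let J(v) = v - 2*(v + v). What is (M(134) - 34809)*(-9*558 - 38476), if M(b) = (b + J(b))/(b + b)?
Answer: 1514165380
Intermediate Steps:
J(v) = -3*v (J(v) = v - 4*v = -3*v)
M(b) = -1 (M(b) = (b - 3*b)/(b + b) = (-2*b)/((2*b)) = (-2*b)*(1/(2*b)) = -1)
(M(134) - 34809)*(-9*558 - 38476) = (-1 - 34809)*(-9*558 - 38476) = -34810*(-5022 - 38476) = -34810*(-43498) = 1514165380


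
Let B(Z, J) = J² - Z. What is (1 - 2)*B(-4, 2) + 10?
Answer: 2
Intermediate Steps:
(1 - 2)*B(-4, 2) + 10 = (1 - 2)*(2² - 1*(-4)) + 10 = -(4 + 4) + 10 = -1*8 + 10 = -8 + 10 = 2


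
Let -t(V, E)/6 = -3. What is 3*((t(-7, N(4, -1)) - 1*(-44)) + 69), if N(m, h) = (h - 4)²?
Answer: 393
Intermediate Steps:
N(m, h) = (-4 + h)²
t(V, E) = 18 (t(V, E) = -6*(-3) = 18)
3*((t(-7, N(4, -1)) - 1*(-44)) + 69) = 3*((18 - 1*(-44)) + 69) = 3*((18 + 44) + 69) = 3*(62 + 69) = 3*131 = 393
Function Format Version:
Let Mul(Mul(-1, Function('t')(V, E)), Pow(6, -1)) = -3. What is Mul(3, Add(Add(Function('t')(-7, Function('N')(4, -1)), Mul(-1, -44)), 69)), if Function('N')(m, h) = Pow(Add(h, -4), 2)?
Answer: 393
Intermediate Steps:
Function('N')(m, h) = Pow(Add(-4, h), 2)
Function('t')(V, E) = 18 (Function('t')(V, E) = Mul(-6, -3) = 18)
Mul(3, Add(Add(Function('t')(-7, Function('N')(4, -1)), Mul(-1, -44)), 69)) = Mul(3, Add(Add(18, Mul(-1, -44)), 69)) = Mul(3, Add(Add(18, 44), 69)) = Mul(3, Add(62, 69)) = Mul(3, 131) = 393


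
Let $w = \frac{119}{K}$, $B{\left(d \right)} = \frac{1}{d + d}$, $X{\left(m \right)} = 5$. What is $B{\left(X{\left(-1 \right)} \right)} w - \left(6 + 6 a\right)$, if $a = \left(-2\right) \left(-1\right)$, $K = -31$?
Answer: $- \frac{5699}{310} \approx -18.384$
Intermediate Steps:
$a = 2$
$B{\left(d \right)} = \frac{1}{2 d}$
$w = - \frac{119}{31}$ ($w = \frac{119}{-31} = 119 \left(- \frac{1}{31}\right) = - \frac{119}{31} \approx -3.8387$)
$B{\left(X{\left(-1 \right)} \right)} w - \left(6 + 6 a\right) = \frac{1}{2 \cdot 5} \left(- \frac{119}{31}\right) - 18 = \frac{1}{2} \cdot \frac{1}{5} \left(- \frac{119}{31}\right) - 18 = \frac{1}{10} \left(- \frac{119}{31}\right) - 18 = - \frac{119}{310} - 18 = - \frac{5699}{310}$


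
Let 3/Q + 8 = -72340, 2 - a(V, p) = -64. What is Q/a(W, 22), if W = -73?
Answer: -1/1591656 ≈ -6.2828e-7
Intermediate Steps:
a(V, p) = 66 (a(V, p) = 2 - 1*(-64) = 2 + 64 = 66)
Q = -1/24116 (Q = 3/(-8 - 72340) = 3/(-72348) = 3*(-1/72348) = -1/24116 ≈ -4.1466e-5)
Q/a(W, 22) = -1/24116/66 = -1/24116*1/66 = -1/1591656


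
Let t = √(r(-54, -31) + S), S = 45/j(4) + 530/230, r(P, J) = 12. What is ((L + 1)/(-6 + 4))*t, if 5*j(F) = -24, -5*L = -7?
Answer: -3*√41722/230 ≈ -2.6643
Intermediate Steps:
L = 7/5 (L = -⅕*(-7) = 7/5 ≈ 1.4000)
j(F) = -24/5 (j(F) = (⅕)*(-24) = -24/5)
S = -1301/184 (S = 45/(-24/5) + 530/230 = 45*(-5/24) + 530*(1/230) = -75/8 + 53/23 = -1301/184 ≈ -7.0706)
t = √41722/92 (t = √(12 - 1301/184) = √(907/184) = √41722/92 ≈ 2.2202)
((L + 1)/(-6 + 4))*t = ((7/5 + 1)/(-6 + 4))*(√41722/92) = ((12/5)/(-2))*(√41722/92) = ((12/5)*(-½))*(√41722/92) = -3*√41722/230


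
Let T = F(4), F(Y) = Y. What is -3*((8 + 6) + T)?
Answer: -54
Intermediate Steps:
T = 4
-3*((8 + 6) + T) = -3*((8 + 6) + 4) = -3*(14 + 4) = -3*18 = -54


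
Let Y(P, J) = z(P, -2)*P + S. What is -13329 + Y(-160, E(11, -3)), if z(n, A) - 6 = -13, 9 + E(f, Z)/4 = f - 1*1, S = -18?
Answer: -12227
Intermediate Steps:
E(f, Z) = -40 + 4*f (E(f, Z) = -36 + 4*(f - 1*1) = -36 + 4*(f - 1) = -36 + 4*(-1 + f) = -36 + (-4 + 4*f) = -40 + 4*f)
z(n, A) = -7 (z(n, A) = 6 - 13 = -7)
Y(P, J) = -18 - 7*P (Y(P, J) = -7*P - 18 = -18 - 7*P)
-13329 + Y(-160, E(11, -3)) = -13329 + (-18 - 7*(-160)) = -13329 + (-18 + 1120) = -13329 + 1102 = -12227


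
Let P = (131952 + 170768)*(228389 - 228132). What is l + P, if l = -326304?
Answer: 77472736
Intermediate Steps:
P = 77799040 (P = 302720*257 = 77799040)
l + P = -326304 + 77799040 = 77472736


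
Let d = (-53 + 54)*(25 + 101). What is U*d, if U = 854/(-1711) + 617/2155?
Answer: -98870058/3687205 ≈ -26.814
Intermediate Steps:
U = -784683/3687205 (U = 854*(-1/1711) + 617*(1/2155) = -854/1711 + 617/2155 = -784683/3687205 ≈ -0.21281)
d = 126 (d = 1*126 = 126)
U*d = -784683/3687205*126 = -98870058/3687205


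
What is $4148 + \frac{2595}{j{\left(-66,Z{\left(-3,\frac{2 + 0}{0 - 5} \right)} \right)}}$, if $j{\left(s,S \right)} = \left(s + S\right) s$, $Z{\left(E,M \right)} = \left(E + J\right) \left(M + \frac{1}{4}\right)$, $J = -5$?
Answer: $\frac{29571269}{7128} \approx 4148.6$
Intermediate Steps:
$Z{\left(E,M \right)} = \left(-5 + E\right) \left(\frac{1}{4} + M\right)$ ($Z{\left(E,M \right)} = \left(E - 5\right) \left(M + \frac{1}{4}\right) = \left(-5 + E\right) \left(M + \frac{1}{4}\right) = \left(-5 + E\right) \left(\frac{1}{4} + M\right)$)
$j{\left(s,S \right)} = s \left(S + s\right)$ ($j{\left(s,S \right)} = \left(S + s\right) s = s \left(S + s\right)$)
$4148 + \frac{2595}{j{\left(-66,Z{\left(-3,\frac{2 + 0}{0 - 5} \right)} \right)}} = 4148 + \frac{2595}{\left(-66\right) \left(\left(- \frac{5}{4} - 5 \frac{2 + 0}{0 - 5} + \frac{1}{4} \left(-3\right) - 3 \frac{2 + 0}{0 - 5}\right) - 66\right)} = 4148 + \frac{2595}{\left(-66\right) \left(\left(- \frac{5}{4} - 5 \frac{2}{-5} - \frac{3}{4} - 3 \frac{2}{-5}\right) - 66\right)} = 4148 + \frac{2595}{\left(-66\right) \left(\left(- \frac{5}{4} - 5 \cdot 2 \left(- \frac{1}{5}\right) - \frac{3}{4} - 3 \cdot 2 \left(- \frac{1}{5}\right)\right) - 66\right)} = 4148 + \frac{2595}{\left(-66\right) \left(\left(- \frac{5}{4} - -2 - \frac{3}{4} - - \frac{6}{5}\right) - 66\right)} = 4148 + \frac{2595}{\left(-66\right) \left(\left(- \frac{5}{4} + 2 - \frac{3}{4} + \frac{6}{5}\right) - 66\right)} = 4148 + \frac{2595}{\left(-66\right) \left(\frac{6}{5} - 66\right)} = 4148 + \frac{2595}{\left(-66\right) \left(- \frac{324}{5}\right)} = 4148 + \frac{2595}{\frac{21384}{5}} = 4148 + 2595 \cdot \frac{5}{21384} = 4148 + \frac{4325}{7128} = \frac{29571269}{7128}$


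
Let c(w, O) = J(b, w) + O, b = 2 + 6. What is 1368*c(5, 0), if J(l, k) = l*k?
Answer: 54720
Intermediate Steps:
b = 8
J(l, k) = k*l
c(w, O) = O + 8*w (c(w, O) = w*8 + O = 8*w + O = O + 8*w)
1368*c(5, 0) = 1368*(0 + 8*5) = 1368*(0 + 40) = 1368*40 = 54720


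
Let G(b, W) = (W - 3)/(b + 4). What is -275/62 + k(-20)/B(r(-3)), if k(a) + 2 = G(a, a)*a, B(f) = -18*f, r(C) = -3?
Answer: -11171/2232 ≈ -5.0049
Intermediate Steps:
G(b, W) = (-3 + W)/(4 + b)
k(a) = -2 + a*(-3 + a)/(4 + a) (k(a) = -2 + ((-3 + a)/(4 + a))*a = -2 + a*(-3 + a)/(4 + a))
-275/62 + k(-20)/B(r(-3)) = -275/62 + ((-8 + (-20)² - 5*(-20))/(4 - 20))/((-18*(-3))) = -275*1/62 + ((-8 + 400 + 100)/(-16))/54 = -275/62 - 1/16*492*(1/54) = -275/62 - 123/4*1/54 = -275/62 - 41/72 = -11171/2232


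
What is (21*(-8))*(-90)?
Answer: 15120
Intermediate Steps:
(21*(-8))*(-90) = -168*(-90) = 15120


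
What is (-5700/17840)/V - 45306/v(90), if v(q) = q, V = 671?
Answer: -1506506469/2992660 ≈ -503.40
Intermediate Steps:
(-5700/17840)/V - 45306/v(90) = -5700/17840/671 - 45306/90 = -5700*1/17840*(1/671) - 45306*1/90 = -285/892*1/671 - 2517/5 = -285/598532 - 2517/5 = -1506506469/2992660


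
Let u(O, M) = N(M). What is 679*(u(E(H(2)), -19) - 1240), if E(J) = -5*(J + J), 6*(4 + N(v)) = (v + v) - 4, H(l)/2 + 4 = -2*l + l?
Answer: -849429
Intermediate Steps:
H(l) = -8 - 2*l (H(l) = -8 + 2*(-2*l + l) = -8 + 2*(-l) = -8 - 2*l)
N(v) = -14/3 + v/3 (N(v) = -4 + ((v + v) - 4)/6 = -4 + (2*v - 4)/6 = -4 + (-4 + 2*v)/6 = -4 + (-⅔ + v/3) = -14/3 + v/3)
E(J) = -10*J
u(O, M) = -14/3 + M/3
679*(u(E(H(2)), -19) - 1240) = 679*((-14/3 + (⅓)*(-19)) - 1240) = 679*((-14/3 - 19/3) - 1240) = 679*(-11 - 1240) = 679*(-1251) = -849429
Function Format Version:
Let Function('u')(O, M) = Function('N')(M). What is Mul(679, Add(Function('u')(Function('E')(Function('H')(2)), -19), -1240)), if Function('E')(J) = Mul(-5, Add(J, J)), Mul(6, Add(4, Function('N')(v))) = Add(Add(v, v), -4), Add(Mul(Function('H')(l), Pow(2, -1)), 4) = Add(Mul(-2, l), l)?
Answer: -849429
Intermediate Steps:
Function('H')(l) = Add(-8, Mul(-2, l)) (Function('H')(l) = Add(-8, Mul(2, Add(Mul(-2, l), l))) = Add(-8, Mul(2, Mul(-1, l))) = Add(-8, Mul(-2, l)))
Function('N')(v) = Add(Rational(-14, 3), Mul(Rational(1, 3), v)) (Function('N')(v) = Add(-4, Mul(Rational(1, 6), Add(Add(v, v), -4))) = Add(-4, Mul(Rational(1, 6), Add(Mul(2, v), -4))) = Add(-4, Mul(Rational(1, 6), Add(-4, Mul(2, v)))) = Add(-4, Add(Rational(-2, 3), Mul(Rational(1, 3), v))) = Add(Rational(-14, 3), Mul(Rational(1, 3), v)))
Function('E')(J) = Mul(-10, J) (Function('E')(J) = Mul(-5, Mul(2, J)) = Mul(-10, J))
Function('u')(O, M) = Add(Rational(-14, 3), Mul(Rational(1, 3), M))
Mul(679, Add(Function('u')(Function('E')(Function('H')(2)), -19), -1240)) = Mul(679, Add(Add(Rational(-14, 3), Mul(Rational(1, 3), -19)), -1240)) = Mul(679, Add(Add(Rational(-14, 3), Rational(-19, 3)), -1240)) = Mul(679, Add(-11, -1240)) = Mul(679, -1251) = -849429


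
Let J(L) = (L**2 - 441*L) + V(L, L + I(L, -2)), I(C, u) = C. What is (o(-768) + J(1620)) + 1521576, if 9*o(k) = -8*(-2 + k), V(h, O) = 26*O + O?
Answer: 31677484/9 ≈ 3.5197e+6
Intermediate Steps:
V(h, O) = 27*O
o(k) = 16/9 - 8*k/9 (o(k) = (-8*(-2 + k))/9 = (16 - 8*k)/9 = 16/9 - 8*k/9)
J(L) = L**2 - 387*L (J(L) = (L**2 - 441*L) + 27*(L + L) = (L**2 - 441*L) + 27*(2*L) = (L**2 - 441*L) + 54*L = L**2 - 387*L)
(o(-768) + J(1620)) + 1521576 = ((16/9 - 8/9*(-768)) + 1620*(-387 + 1620)) + 1521576 = ((16/9 + 2048/3) + 1620*1233) + 1521576 = (6160/9 + 1997460) + 1521576 = 17983300/9 + 1521576 = 31677484/9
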